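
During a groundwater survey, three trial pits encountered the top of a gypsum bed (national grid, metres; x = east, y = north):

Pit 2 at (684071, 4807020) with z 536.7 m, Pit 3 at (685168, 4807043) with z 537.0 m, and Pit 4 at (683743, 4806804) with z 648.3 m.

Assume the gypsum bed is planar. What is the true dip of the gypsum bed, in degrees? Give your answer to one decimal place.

28.1°

Two edge vectors: Pit 2→Pit 3 = (1097, 23, 0.3), Pit 2→Pit 4 = (-328, -216, 111.6).
Normal n = (Pit 2→Pit 3) × (Pit 2→Pit 4) = (2631.6, -122523.6, -229408).
So ∂z/∂x = −n_x/n_z = 0.01147 and ∂z/∂y = −n_y/n_z = −0.53409.
Gradient magnitude |∇z| = √(a² + b²) = √(0.00013 + 0.28525) = 0.53421.
True dip = arctan(0.53421) = 28.1°, dipping toward N (azimuth ≈ 359°).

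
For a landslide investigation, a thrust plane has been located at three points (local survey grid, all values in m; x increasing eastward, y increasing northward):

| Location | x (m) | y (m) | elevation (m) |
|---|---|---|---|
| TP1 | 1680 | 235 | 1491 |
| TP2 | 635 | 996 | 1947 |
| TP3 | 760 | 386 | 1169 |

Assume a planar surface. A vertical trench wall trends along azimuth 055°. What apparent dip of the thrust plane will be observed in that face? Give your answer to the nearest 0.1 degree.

Two edge vectors: TP1→TP2 = (-1045, 761, 456), TP1→TP3 = (-920, 151, -322).
Normal n = (TP1→TP2) × (TP1→TP3) = (-313898, -756010, 542325).
So ∂z/∂x = −n_x/n_z = 0.57880 and ∂z/∂y = −n_y/n_z = 1.39402.
Unit vector along 055° is (sin 55°, cos 55°) = (0.8192, 0.5736).
Slope in that direction = a·(0.8192) + b·(0.5736) = 1.27370.
Apparent dip = arctan|1.27370| = 51.9° (true dip is 56.5°, so apparent ≤ true as expected).

51.9°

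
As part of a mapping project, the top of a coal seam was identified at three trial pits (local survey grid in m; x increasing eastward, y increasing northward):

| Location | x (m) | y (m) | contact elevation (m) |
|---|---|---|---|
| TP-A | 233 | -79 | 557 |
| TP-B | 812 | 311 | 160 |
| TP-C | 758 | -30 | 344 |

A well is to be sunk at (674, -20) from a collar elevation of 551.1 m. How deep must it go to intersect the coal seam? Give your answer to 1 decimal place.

Let the plane be z = a·x + b·y + c.
TP-B−TP-A: 579a + 390b = −397;  TP-C−TP-A: 525a + 49b = −213.
Solving gives a = −0.36068, b = −0.48247.
Then c = 557 − a·233 − b·-79 = 602.92.
At (674, -20): z_contact = −243.10 + 9.65 + 602.92 = 369.47 m.
Depth below ground = 551.1 − 369.47 = 181.6 m.

181.6 m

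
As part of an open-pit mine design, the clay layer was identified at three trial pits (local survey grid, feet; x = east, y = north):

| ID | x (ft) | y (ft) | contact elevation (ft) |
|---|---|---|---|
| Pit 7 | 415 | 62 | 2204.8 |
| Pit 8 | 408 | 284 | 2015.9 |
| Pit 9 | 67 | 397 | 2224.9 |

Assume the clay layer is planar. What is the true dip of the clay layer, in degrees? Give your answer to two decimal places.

Let the plane be z = a·x + b·y + c.
Pit 8−Pit 7: −7a + 222b = −188.9;  Pit 9−Pit 7: −348a + 335b = 20.1.
Solving gives a = −0.90432, b = −0.87942.
Gradient magnitude |∇z| = √(a² + b²) = √(0.81780 + 0.77337) = 1.26142.
True dip = arctan(1.26142) = 51.59°, dipping toward NE (azimuth ≈ 046°).

51.59°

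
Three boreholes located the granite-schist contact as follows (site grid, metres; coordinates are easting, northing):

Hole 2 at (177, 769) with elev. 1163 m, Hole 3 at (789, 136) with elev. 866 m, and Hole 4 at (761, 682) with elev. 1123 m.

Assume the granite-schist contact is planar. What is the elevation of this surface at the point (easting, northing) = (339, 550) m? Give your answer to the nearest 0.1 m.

1060.2 m

Two edge vectors: Hole 2→Hole 3 = (612, -633, -297), Hole 2→Hole 4 = (584, -87, -40).
Normal n = (Hole 2→Hole 3) × (Hole 2→Hole 4) = (-519, -148968, 316428).
So ∂z/∂easting = −n_x/n_z = 0.00164 and ∂z/∂northing = −n_y/n_z = 0.47078.
Intercept c from Hole 2: 1163 − 0.29 − 362.03 = 800.68.
At (339, 550): z = 0.6 + 258.9 + 800.68 = 1060.2 m.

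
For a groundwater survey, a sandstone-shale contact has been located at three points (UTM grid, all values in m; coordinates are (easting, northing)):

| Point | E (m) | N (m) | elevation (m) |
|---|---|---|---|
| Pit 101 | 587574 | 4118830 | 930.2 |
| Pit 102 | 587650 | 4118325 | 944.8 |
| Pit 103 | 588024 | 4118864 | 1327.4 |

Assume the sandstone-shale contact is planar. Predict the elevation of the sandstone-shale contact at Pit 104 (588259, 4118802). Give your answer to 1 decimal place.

Two edge vectors: Pit 101→Pit 102 = (76, -505, 14.6), Pit 101→Pit 103 = (450, 34, 397.2).
Normal n = (Pit 101→Pit 102) × (Pit 101→Pit 103) = (-201082.4, -23617.2, 229834).
So ∂z/∂E = −n_x/n_z = 0.874902756 and ∂z/∂N = −n_y/n_z = 0.102757642.
Intercept c from Pit 101: 930.2 − 514070.11 − 423241.26 = −936381.17.
At (588259, 4118802): z = 514669.4 + 423238.4 − 936381.17 = 1526.6 m.

1526.6 m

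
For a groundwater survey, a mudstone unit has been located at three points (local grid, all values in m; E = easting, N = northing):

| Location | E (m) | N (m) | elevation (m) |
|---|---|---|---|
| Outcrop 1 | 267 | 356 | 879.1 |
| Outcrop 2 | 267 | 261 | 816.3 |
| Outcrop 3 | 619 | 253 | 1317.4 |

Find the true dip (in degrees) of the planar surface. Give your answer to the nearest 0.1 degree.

Let the plane be z = a·E + b·N + c.
Outcrop 2−Outcrop 1: 0a − 95b = −62.8;  Outcrop 3−Outcrop 1: 352a − 103b = 438.3.
Solving gives a = 1.43860, b = 0.66105.
Gradient magnitude |∇z| = √(a² + b²) = √(2.06958 + 0.43699) = 1.58322.
True dip = arctan(1.58322) = 57.7°, dipping toward WSW (azimuth ≈ 245°).

57.7°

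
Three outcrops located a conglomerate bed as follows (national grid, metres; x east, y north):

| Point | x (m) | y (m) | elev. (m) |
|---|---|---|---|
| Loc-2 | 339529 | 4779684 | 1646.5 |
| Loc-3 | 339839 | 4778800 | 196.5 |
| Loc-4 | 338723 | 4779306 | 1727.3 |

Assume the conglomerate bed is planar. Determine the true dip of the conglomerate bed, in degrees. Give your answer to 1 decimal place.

57.5°

Two edge vectors: Loc-2→Loc-3 = (310, -884, -1450), Loc-2→Loc-4 = (-806, -378, 80.8).
Normal n = (Loc-2→Loc-3) × (Loc-2→Loc-4) = (-619527.2, 1143652, -829684).
So ∂z/∂x = −n_x/n_z = −0.74670 and ∂z/∂y = −n_y/n_z = 1.37842.
Gradient magnitude |∇z| = √(a² + b²) = √(0.55756 + 1.90004) = 1.56767.
True dip = arctan(1.56767) = 57.5°, dipping toward SSE (azimuth ≈ 152°).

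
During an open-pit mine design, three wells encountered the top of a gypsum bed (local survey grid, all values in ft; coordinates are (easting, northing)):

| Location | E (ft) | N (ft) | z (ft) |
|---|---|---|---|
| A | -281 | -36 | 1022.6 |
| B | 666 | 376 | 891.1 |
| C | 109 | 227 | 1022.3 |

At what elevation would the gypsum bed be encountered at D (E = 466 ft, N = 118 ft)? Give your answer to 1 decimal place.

820.2 ft

Let the plane be z = a·E + b·N + c.
B−A: 947a + 412b = −131.5;  C−A: 390a + 263b = −0.3.
Solving gives a = −0.38991, b = 0.57706.
Then c = 1022.6 − a·-281 − b·-36 = 933.81.
At (466, 118): z = −181.7 + 68.1 + 933.81 = 820.2 ft.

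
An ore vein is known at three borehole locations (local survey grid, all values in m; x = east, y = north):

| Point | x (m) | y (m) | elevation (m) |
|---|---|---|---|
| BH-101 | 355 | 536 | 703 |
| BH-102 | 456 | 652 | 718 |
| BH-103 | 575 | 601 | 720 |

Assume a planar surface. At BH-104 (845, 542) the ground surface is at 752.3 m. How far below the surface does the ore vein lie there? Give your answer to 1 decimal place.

23.0 m

Two edge vectors: BH-101→BH-102 = (101, 116, 15), BH-101→BH-103 = (220, 65, 17).
Normal n = (BH-101→BH-102) × (BH-101→BH-103) = (997, 1583, -18955).
So ∂z/∂x = −n_x/n_z = 0.05260 and ∂z/∂y = −n_y/n_z = 0.08351.
Intercept c from BH-101: 703 − 18.67 − 44.76 = 639.56.
At (845, 542): z_contact = 44.45 + 45.26 + 639.56 = 729.27 m.
Depth below ground = 752.3 − 729.27 = 23.0 m.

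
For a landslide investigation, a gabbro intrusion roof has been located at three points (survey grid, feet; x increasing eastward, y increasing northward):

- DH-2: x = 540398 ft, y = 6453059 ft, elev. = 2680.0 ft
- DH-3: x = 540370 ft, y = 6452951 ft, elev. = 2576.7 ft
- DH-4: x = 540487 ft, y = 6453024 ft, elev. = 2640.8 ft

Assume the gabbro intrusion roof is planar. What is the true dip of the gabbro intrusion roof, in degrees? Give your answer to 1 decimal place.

44.2°

Let the plane be z = a·x + b·y + c.
DH-3−DH-2: −28a − 108b = −103.3;  DH-4−DH-2: 89a − 35b = −39.2.
Solving gives a = −0.05836, b = 0.97161.
Gradient magnitude |∇z| = √(a² + b²) = √(0.00341 + 0.94403) = 0.97336.
True dip = arctan(0.97336) = 44.2°, dipping toward S (azimuth ≈ 177°).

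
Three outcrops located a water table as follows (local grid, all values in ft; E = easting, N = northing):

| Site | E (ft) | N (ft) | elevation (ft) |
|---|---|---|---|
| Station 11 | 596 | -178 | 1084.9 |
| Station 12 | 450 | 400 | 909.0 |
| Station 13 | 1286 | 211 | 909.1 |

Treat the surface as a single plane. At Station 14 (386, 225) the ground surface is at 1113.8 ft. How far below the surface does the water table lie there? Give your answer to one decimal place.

143.7 ft

Let the plane be z = a·E + b·N + c.
Station 12−Station 11: −146a + 578b = −175.9;  Station 13−Station 11: 690a + 389b = −175.8.
Solving gives a = −0.072841, b = −0.322724.
Then c = 1084.9 − a·596 − b·-178 = 1070.87.
At (386, 225): z_contact = −28.12 − 72.61 + 1070.87 = 970.14 ft.
Depth below ground = 1113.8 − 970.14 = 143.7 ft.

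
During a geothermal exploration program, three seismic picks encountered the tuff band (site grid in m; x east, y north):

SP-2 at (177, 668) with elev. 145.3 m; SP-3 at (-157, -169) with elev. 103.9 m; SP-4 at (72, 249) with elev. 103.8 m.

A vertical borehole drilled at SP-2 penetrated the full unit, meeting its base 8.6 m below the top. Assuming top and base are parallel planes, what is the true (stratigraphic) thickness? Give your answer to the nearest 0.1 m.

8.0 m

Two edge vectors: SP-2→SP-3 = (-334, -837, -41.4), SP-2→SP-4 = (-105, -419, -41.5).
Normal n = (SP-2→SP-3) × (SP-2→SP-4) = (17388.9, -9514, 52061).
So ∂z/∂x = −n_x/n_z = −0.33401 and ∂z/∂y = −n_y/n_z = 0.18275.
|∇z| = √(a²+b²) = 0.38074, so dip δ = arctan(0.38074) = 20.84°.
True thickness = vertical thickness × cos δ = 8.6 × cos 20.84° = 8.0 m.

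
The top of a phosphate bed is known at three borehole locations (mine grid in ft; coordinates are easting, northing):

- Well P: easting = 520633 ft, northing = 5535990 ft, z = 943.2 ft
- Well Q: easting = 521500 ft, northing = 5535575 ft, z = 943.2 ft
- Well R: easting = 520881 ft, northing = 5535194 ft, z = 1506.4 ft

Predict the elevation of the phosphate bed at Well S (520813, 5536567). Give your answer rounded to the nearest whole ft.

Two edge vectors: Well P→Well Q = (867, -415, 0), Well P→Well R = (248, -796, 563.2).
Normal n = (Well P→Well Q) × (Well P→Well R) = (-233728, -488294.4, -587212).
So ∂z/∂easting = −n_x/n_z = −0.39803001 and ∂z/∂northing = −n_y/n_z = −0.83154704.
Intercept c from Well P: 943.2 + 207227.56 + 4603436.09 = 4811606.85.
At (520813, 5536567): z = −207299.2 − 4603915.9 + 4811606.85 = 391.8 ft.

392 ft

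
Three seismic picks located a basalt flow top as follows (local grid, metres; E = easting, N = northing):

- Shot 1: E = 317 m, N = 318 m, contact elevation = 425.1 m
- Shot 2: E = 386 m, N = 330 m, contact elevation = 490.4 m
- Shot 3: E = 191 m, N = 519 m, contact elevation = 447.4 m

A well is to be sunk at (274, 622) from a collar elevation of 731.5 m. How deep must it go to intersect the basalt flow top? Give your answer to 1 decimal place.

149.3 m

Two edge vectors: Shot 1→Shot 2 = (69, 12, 65.3), Shot 1→Shot 3 = (-126, 201, 22.3).
Normal n = (Shot 1→Shot 2) × (Shot 1→Shot 3) = (-12857.7, -9766.5, 15381).
So ∂z/∂E = −n_x/n_z = 0.83595 and ∂z/∂N = −n_y/n_z = 0.63497.
Intercept c from Shot 1: 425.1 − 265.00 − 201.92 = −41.82.
At (274, 622): z_contact = 229.05 + 394.95 − 41.82 = 582.19 m.
Depth below ground = 731.5 − 582.19 = 149.3 m.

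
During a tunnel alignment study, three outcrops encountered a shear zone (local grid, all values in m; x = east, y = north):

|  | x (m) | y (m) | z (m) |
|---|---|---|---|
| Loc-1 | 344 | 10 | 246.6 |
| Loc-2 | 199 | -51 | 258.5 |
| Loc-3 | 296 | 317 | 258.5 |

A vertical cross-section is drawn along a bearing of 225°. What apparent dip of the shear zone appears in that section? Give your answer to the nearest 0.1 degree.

2.8°

Two edge vectors: Loc-1→Loc-2 = (-145, -61, 11.9), Loc-1→Loc-3 = (-48, 307, 11.9).
Normal n = (Loc-1→Loc-2) × (Loc-1→Loc-3) = (-4379.2, 1154.3, -47443).
So ∂z/∂x = −n_x/n_z = −0.09230 and ∂z/∂y = −n_y/n_z = 0.02433.
Unit vector along 225° is (sin 225°, cos 225°) = (-0.7071, -0.7071).
Slope in that direction = a·(-0.7071) + b·(-0.7071) = 0.04807.
Apparent dip = arctan|0.04807| = 2.8° (true dip is 5.5°, so apparent ≤ true as expected).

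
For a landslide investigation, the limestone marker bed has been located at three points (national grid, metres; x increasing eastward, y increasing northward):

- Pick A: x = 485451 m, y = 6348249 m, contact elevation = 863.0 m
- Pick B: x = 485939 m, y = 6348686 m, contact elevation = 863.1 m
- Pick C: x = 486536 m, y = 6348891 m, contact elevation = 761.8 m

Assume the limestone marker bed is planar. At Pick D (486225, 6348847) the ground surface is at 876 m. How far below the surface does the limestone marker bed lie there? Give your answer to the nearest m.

Let the plane be z = a·x + b·y + c.
Pick B−Pick A: 488a + 437b = 0.1;  Pick C−Pick A: 1085a + 642b = −101.2.
Solving gives a = −0.27534271, b = 0.30770536.
Then c = 863 − a·485451 − b·6348249 = −1818861.87.
At (486225, 6348847): z_contact = −133878.5 + 1953574.3 − 1818861.87 = 833.9 m.
Depth below ground = 876 − 833.9 = 42 m.

42 m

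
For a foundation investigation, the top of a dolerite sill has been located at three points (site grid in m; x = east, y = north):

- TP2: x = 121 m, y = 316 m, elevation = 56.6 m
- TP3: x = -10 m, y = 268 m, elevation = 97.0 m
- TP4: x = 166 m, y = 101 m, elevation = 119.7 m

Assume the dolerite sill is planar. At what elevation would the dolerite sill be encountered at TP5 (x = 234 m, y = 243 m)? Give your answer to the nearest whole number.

60 m

Two edge vectors: TP2→TP3 = (-131, -48, 40.4), TP2→TP4 = (45, -215, 63.1).
Normal n = (TP2→TP3) × (TP2→TP4) = (5657.2, 10084.1, 30325).
So ∂z/∂x = −n_x/n_z = −0.18655 and ∂z/∂y = −n_y/n_z = −0.33253.
Intercept c from TP2: 56.6 + 22.57 + 105.08 = 184.25.
At (234, 243): z = −43.7 − 80.8 + 184.25 = 59.8 m.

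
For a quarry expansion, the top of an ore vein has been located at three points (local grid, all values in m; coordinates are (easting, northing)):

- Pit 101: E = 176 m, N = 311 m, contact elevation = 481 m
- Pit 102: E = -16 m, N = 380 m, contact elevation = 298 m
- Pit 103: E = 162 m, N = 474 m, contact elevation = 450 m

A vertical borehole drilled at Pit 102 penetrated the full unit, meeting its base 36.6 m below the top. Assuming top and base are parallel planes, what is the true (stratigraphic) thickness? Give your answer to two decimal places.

Two edge vectors: Pit 101→Pit 102 = (-192, 69, -183), Pit 101→Pit 103 = (-14, 163, -31).
Normal n = (Pit 101→Pit 102) × (Pit 101→Pit 103) = (27690, -3390, -30330).
So ∂z/∂E = −n_x/n_z = 0.91296 and ∂z/∂N = −n_y/n_z = −0.11177.
|∇z| = √(a²+b²) = 0.91977, so dip δ = arctan(0.91977) = 42.61°.
True thickness = vertical thickness × cos δ = 36.6 × cos 42.61° = 26.94 m.

26.94 m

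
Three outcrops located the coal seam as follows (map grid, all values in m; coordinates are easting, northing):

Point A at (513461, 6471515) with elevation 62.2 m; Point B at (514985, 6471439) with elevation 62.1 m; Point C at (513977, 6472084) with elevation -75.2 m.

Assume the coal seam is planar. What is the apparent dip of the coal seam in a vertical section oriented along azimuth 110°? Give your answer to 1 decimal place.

Two edge vectors: Point A→Point B = (1524, -76, -0.1), Point A→Point C = (516, 569, -137.4).
Normal n = (Point A→Point B) × (Point A→Point C) = (10499.3, 209346, 906372).
So ∂z/∂easting = −n_x/n_z = −0.01158 and ∂z/∂northing = −n_y/n_z = −0.23097.
Unit vector along 110° is (sin 110°, cos 110°) = (0.9397, -0.3420).
Slope in that direction = a·(0.9397) + b·(-0.3420) = 0.06811.
Apparent dip = arctan|0.06811| = 3.9° (true dip is 13.0°, so apparent ≤ true as expected).

3.9°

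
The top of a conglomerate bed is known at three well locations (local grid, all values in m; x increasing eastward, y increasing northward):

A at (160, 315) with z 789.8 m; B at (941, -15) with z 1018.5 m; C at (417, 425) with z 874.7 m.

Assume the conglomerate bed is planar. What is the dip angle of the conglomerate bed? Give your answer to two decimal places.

Let the plane be z = a·x + b·y + c.
B−A: 781a − 330b = 228.7;  C−A: 257a + 110b = 84.9.
Solving gives a = 0.31147, b = 0.04411.
Gradient magnitude |∇z| = √(a² + b²) = √(0.09701 + 0.00195) = 0.31458.
True dip = arctan(0.31458) = 17.46°, dipping toward W (azimuth ≈ 262°).

17.46°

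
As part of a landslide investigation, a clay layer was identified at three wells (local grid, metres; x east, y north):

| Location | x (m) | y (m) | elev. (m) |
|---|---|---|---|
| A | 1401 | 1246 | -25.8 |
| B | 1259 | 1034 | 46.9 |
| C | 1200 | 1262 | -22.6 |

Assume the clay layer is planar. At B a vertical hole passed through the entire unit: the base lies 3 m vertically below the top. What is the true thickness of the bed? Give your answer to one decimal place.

Two edge vectors: A→B = (-142, -212, 72.7), A→C = (-201, 16, 3.2).
Normal n = (A→B) × (A→C) = (-1841.6, -14158.3, -44884).
So ∂z/∂x = −n_x/n_z = −0.04103 and ∂z/∂y = −n_y/n_z = −0.31544.
|∇z| = √(a²+b²) = 0.31810, so dip δ = arctan(0.31810) = 17.65°.
True thickness = vertical thickness × cos δ = 3 × cos 17.65° = 2.9 m.

2.9 m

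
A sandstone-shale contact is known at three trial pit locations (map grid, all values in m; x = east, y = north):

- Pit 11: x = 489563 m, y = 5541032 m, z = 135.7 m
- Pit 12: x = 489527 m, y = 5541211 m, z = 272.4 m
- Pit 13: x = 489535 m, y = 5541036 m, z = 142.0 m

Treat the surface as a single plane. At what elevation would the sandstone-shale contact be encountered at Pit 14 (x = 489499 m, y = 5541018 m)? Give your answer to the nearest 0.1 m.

Let the plane be z = a·x + b·y + c.
Pit 12−Pit 11: −36a + 179b = 136.7;  Pit 13−Pit 11: −28a + 4b = 6.3.
Solving gives a = −0.119330320, b = 0.739687757.
Then c = 135.7 − a·489563 − b·5541032 = −4040078.12.
At (489499, 5541018): z = −58412.1 + 4098623.2 − 4040078.12 = 133.0 m.

133.0 m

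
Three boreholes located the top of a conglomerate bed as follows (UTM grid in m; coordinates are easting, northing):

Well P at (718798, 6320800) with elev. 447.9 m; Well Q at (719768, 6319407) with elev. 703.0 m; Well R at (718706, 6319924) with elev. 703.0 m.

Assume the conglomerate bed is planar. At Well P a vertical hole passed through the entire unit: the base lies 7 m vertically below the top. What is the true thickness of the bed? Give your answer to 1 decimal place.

6.7 m

Let the plane be z = a·easting + b·northing + c.
Well Q−Well P: 970a − 1393b = 255.1;  Well R−Well P: −92a − 876b = 255.1.
Solving gives a = −0.13487, b = −0.27705.
|∇z| = √(a²+b²) = 0.30813, so dip δ = arctan(0.30813) = 17.13°.
True thickness = vertical thickness × cos δ = 7 × cos 17.13° = 6.7 m.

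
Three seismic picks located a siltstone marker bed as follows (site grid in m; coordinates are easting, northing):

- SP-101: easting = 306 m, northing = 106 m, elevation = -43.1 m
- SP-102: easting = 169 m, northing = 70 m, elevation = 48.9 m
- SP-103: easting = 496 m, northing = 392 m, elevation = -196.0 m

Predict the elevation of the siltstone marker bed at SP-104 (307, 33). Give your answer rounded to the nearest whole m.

-36 m

Two edge vectors: SP-101→SP-102 = (-137, -36, 92), SP-101→SP-103 = (190, 286, -152.9).
Normal n = (SP-101→SP-102) × (SP-101→SP-103) = (-20807.6, -3467.3, -32342).
So ∂z/∂easting = −n_x/n_z = −0.64336 and ∂z/∂northing = −n_y/n_z = −0.10721.
Intercept c from SP-101: -43.1 + 196.87 + 11.36 = 165.13.
At (307, 33): z = −197.5 − 3.5 + 165.13 = -35.9 m.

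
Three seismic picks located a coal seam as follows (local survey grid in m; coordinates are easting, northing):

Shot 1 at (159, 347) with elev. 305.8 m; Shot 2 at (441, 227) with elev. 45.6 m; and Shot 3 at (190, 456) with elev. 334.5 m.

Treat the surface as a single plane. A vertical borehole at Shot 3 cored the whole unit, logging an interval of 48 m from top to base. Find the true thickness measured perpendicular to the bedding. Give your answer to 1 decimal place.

36.4 m

Let the plane be z = a·easting + b·northing + c.
Shot 2−Shot 1: 282a − 120b = −260.2;  Shot 3−Shot 1: 31a + 109b = 28.7.
Solving gives a = −0.72314, b = 0.46897.
|∇z| = √(a²+b²) = 0.86189, so dip δ = arctan(0.86189) = 40.76°.
True thickness = vertical thickness × cos δ = 48 × cos 40.76° = 36.4 m.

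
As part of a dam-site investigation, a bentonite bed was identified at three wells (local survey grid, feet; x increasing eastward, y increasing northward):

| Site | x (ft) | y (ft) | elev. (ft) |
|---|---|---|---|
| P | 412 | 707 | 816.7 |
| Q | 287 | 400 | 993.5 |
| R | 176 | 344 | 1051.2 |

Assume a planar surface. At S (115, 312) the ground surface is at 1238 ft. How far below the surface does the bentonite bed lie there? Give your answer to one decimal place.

154.5 ft

Let the plane be z = a·x + b·y + c.
Q−P: −125a − 307b = 176.8;  R−P: −236a − 363b = 234.5.
Solving gives a = −0.28855, b = −0.45841.
Then c = 816.7 − a·412 − b·707 = 1259.68.
At (115, 312): z_contact = −33.18 − 143.02 + 1259.68 = 1083.47 ft.
Depth below ground = 1238 − 1083.47 = 154.5 ft.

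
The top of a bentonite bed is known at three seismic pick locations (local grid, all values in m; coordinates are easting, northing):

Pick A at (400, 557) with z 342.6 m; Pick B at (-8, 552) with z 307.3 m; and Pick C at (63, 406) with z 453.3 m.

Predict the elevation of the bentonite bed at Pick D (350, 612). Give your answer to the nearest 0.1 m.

Let the plane be z = a·easting + b·northing + c.
Pick B−Pick A: −408a − 5b = −35.3;  Pick C−Pick A: −337a − 151b = 110.7.
Solving gives a = 0.09819, b = −0.95225.
Then c = 342.6 − a·400 − b·557 = 833.73.
At (350, 612): z = 34.4 − 582.8 + 833.73 = 285.3 m.

285.3 m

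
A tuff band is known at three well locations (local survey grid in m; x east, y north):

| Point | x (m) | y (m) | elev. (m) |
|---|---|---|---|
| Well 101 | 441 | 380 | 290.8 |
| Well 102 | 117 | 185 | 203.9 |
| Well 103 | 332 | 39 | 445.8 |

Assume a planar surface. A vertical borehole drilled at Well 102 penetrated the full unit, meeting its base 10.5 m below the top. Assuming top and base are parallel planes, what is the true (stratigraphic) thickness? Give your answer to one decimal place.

7.6 m

Let the plane be z = a·x + b·y + c.
Well 102−Well 101: −324a − 195b = −86.9;  Well 103−Well 101: −109a − 341b = 155.
Solving gives a = 0.67083, b = −0.66898.
|∇z| = √(a²+b²) = 0.94739, so dip δ = arctan(0.94739) = 43.45°.
True thickness = vertical thickness × cos δ = 10.5 × cos 43.45° = 7.6 m.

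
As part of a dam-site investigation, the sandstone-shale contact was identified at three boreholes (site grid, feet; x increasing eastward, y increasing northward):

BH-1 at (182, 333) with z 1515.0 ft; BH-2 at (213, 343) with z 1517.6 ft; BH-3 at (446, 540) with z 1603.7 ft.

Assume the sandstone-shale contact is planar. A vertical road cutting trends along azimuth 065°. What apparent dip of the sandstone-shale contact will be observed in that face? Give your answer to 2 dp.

Let the plane be z = a·x + b·y + c.
BH-2−BH-1: 31a + 10b = 2.6;  BH-3−BH-1: 264a + 207b = 88.7.
Solving gives a = −0.09235, b = 0.54628.
Unit vector along 065° is (sin 65°, cos 65°) = (0.9063, 0.4226).
Slope in that direction = a·(0.9063) + b·(0.4226) = 0.14717.
Apparent dip = arctan|0.14717| = 8.37° (true dip is 29.0°, so apparent ≤ true as expected).

8.37°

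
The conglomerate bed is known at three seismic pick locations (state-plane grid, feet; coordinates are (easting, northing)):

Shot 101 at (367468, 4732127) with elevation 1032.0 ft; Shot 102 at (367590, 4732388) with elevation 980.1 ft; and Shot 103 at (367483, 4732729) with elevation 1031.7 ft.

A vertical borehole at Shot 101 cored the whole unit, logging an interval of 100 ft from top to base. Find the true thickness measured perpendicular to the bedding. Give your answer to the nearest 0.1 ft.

Let the plane be z = a·E + b·N + c.
Shot 102−Shot 101: 122a + 261b = −51.9;  Shot 103−Shot 101: 15a + 602b = −0.3.
Solving gives a = −0.44824, b = 0.01067.
|∇z| = √(a²+b²) = 0.44836, so dip δ = arctan(0.44836) = 24.15°.
True thickness = vertical thickness × cos δ = 100 × cos 24.15° = 91.2 ft.

91.2 ft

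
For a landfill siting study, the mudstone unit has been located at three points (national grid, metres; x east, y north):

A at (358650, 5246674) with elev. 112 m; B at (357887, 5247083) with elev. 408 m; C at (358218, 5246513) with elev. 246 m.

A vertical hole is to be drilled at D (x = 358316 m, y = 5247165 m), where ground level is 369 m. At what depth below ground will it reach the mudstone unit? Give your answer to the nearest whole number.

Two edge vectors: A→B = (-763, 409, 296), A→C = (-432, -161, 134).
Normal n = (A→B) × (A→C) = (102462, -25630, 299531).
So ∂z/∂x = −n_x/n_z = −0.34207478 and ∂z/∂y = −n_y/n_z = 0.08556710.
Intercept c from A: 112 + 122685.12 − 448942.70 = −326145.58.
At (358316, 5247165): z_contact = −122570.9 + 448984.7 − 326145.58 = 268.3 m.
Depth below ground = 369 − 268.3 = 101 m.

101 m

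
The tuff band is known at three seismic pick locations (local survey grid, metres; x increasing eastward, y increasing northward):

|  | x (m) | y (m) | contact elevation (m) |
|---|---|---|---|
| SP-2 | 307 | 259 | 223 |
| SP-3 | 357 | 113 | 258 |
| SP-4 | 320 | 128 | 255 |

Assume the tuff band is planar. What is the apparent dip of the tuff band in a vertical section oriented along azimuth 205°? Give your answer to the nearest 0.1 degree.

13.0°

Let the plane be z = a·x + b·y + c.
SP-3−SP-2: 50a − 146b = 35;  SP-4−SP-2: 13a − 131b = 32.
Solving gives a = −0.01870, b = −0.24613.
Unit vector along 205° is (sin 205°, cos 205°) = (-0.4226, -0.9063).
Slope in that direction = a·(-0.4226) + b·(-0.9063) = 0.23097.
Apparent dip = arctan|0.23097| = 13.0° (true dip is 13.9°, so apparent ≤ true as expected).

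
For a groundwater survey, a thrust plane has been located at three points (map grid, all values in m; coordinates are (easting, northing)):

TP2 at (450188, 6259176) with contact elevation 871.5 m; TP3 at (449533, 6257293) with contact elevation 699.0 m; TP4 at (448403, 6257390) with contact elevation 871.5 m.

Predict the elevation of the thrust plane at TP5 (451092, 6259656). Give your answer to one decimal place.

Two edge vectors: TP2→TP3 = (-655, -1883, -172.5), TP2→TP4 = (-1785, -1786, 0).
Normal n = (TP2→TP3) × (TP2→TP4) = (-308085, 307912.5, -2191325).
So ∂z/∂E = −n_x/n_z = −0.140593020 and ∂z/∂N = −n_y/n_z = 0.140514301.
Intercept c from TP2: 871.5 + 63293.29 − 879503.74 = −815338.95.
At (451092, 6259656): z = −63420.4 + 879571.2 − 815338.95 = 811.9 m.

811.9 m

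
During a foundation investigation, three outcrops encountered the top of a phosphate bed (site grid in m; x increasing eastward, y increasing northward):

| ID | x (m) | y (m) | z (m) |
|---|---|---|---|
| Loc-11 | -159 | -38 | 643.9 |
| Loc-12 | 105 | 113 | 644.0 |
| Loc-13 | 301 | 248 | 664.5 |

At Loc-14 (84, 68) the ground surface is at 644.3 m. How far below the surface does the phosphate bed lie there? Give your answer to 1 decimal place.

29.7 m

Two edge vectors: Loc-11→Loc-12 = (264, 151, 0.1), Loc-11→Loc-13 = (460, 286, 20.6).
Normal n = (Loc-11→Loc-12) × (Loc-11→Loc-13) = (3082, -5392.4, 6044).
So ∂z/∂x = −n_x/n_z = −0.50993 and ∂z/∂y = −n_y/n_z = 0.89219.
Intercept c from Loc-11: 643.9 − 81.08 + 33.90 = 596.72.
At (84, 68): z_contact = −42.83 + 60.67 + 596.72 = 614.56 m.
Depth below ground = 644.3 − 614.56 = 29.7 m.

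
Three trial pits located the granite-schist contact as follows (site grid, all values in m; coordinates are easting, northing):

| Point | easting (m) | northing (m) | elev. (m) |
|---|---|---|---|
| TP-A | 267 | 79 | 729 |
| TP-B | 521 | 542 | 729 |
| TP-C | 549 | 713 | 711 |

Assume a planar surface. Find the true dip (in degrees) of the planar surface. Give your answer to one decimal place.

17.3°

Two edge vectors: TP-A→TP-B = (254, 463, 0), TP-A→TP-C = (282, 634, -18).
Normal n = (TP-A→TP-B) × (TP-A→TP-C) = (-8334, 4572, 30470).
So ∂z/∂easting = −n_x/n_z = 0.27351 and ∂z/∂northing = −n_y/n_z = −0.15005.
Gradient magnitude |∇z| = √(a² + b²) = √(0.07481 + 0.02251) = 0.31197.
True dip = arctan(0.31197) = 17.3°, dipping toward WNW (azimuth ≈ 299°).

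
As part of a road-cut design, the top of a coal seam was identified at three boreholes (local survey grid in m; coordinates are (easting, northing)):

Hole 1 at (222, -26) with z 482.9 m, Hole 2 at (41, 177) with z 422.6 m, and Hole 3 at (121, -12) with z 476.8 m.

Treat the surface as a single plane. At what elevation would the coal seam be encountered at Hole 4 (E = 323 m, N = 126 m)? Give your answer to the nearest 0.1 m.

442.9 m

Let the plane be z = a·E + b·N + c.
Hole 2−Hole 1: −181a + 203b = −60.3;  Hole 3−Hole 1: −101a + 14b = −6.1.
Solving gives a = 0.02193, b = −0.27749.
Then c = 482.9 − a·222 − b·-26 = 470.82.
At (323, 126): z = 7.1 − 35.0 + 470.82 = 442.9 m.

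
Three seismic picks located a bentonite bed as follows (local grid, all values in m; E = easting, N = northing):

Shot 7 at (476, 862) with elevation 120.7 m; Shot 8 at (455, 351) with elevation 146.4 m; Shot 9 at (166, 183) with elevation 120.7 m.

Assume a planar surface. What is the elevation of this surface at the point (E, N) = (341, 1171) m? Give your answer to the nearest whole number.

Let the plane be z = a·E + b·N + c.
Shot 8−Shot 7: −21a − 511b = 25.7;  Shot 9−Shot 7: −310a − 679b = 0.
Solving gives a = 0.12106, b = −0.05527.
Then c = 120.7 − a·476 − b·862 = 110.72.
At (341, 1171): z = 41.3 − 64.7 + 110.72 = 87.3 m.

87 m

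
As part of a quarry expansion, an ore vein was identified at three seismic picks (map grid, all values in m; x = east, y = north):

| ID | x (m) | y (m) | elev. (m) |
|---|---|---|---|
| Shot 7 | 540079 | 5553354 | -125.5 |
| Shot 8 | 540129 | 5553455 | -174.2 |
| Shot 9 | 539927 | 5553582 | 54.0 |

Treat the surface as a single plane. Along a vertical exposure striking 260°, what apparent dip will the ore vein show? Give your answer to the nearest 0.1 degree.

46.8°

Two edge vectors: Shot 7→Shot 8 = (50, 101, -48.7), Shot 7→Shot 9 = (-152, 228, 179.5).
Normal n = (Shot 7→Shot 8) × (Shot 7→Shot 9) = (29233.1, -1572.6, 26752).
So ∂z/∂x = −n_x/n_z = −1.09274 and ∂z/∂y = −n_y/n_z = 0.05878.
Unit vector along 260° is (sin 260°, cos 260°) = (-0.9848, -0.1736).
Slope in that direction = a·(-0.9848) + b·(-0.1736) = 1.06594.
Apparent dip = arctan|1.06594| = 46.8° (true dip is 47.6°, so apparent ≤ true as expected).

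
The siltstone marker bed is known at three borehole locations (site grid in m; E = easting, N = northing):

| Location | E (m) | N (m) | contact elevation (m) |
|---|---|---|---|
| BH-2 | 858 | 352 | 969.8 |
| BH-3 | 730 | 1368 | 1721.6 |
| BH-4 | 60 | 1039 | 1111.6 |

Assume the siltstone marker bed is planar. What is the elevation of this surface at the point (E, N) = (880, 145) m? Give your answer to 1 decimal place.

814.5 m

Let the plane be z = a·E + b·N + c.
BH-3−BH-2: −128a + 1016b = 751.8;  BH-4−BH-2: −798a + 687b = 141.8.
Solving gives a = 0.515220, b = 0.804870.
Then c = 969.8 − a·858 − b·352 = 244.43.
At (880, 145): z = 453.4 + 116.7 + 244.43 = 814.5 m.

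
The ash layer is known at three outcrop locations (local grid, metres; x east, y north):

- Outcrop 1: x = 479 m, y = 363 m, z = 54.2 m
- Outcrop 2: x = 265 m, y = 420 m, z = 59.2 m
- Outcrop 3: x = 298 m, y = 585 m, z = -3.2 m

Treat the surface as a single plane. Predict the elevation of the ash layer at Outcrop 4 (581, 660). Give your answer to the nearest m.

-63 m

Two edge vectors: Outcrop 1→Outcrop 2 = (-214, 57, 5), Outcrop 1→Outcrop 3 = (-181, 222, -57.4).
Normal n = (Outcrop 1→Outcrop 2) × (Outcrop 1→Outcrop 3) = (-4381.8, -13188.6, -37191).
So ∂z/∂x = −n_x/n_z = −0.11782 and ∂z/∂y = −n_y/n_z = −0.35462.
Intercept c from Outcrop 1: 54.2 + 56.44 + 128.73 = 239.36.
At (581, 660): z = −68.5 − 234.0 + 239.36 = -63.1 m.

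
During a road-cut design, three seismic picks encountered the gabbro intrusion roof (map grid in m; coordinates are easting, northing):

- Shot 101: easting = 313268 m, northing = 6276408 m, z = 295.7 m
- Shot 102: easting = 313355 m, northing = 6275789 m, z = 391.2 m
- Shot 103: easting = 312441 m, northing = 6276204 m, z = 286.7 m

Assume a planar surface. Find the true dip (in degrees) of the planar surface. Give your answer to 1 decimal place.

8.8°

Let the plane be z = a·easting + b·northing + c.
Shot 102−Shot 101: 87a − 619b = 95.5;  Shot 103−Shot 101: −827a − 204b = −9.
Solving gives a = 0.04730, b = −0.14763.
Gradient magnitude |∇z| = √(a² + b²) = √(0.00224 + 0.02180) = 0.15503.
True dip = arctan(0.15503) = 8.8°, dipping toward NNW (azimuth ≈ 342°).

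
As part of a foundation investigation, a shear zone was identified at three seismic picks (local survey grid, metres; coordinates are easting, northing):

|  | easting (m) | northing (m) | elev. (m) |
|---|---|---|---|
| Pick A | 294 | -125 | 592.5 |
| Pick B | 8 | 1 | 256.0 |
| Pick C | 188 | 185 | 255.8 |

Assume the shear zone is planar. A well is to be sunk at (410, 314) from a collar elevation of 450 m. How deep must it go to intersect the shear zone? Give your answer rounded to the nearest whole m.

116 m

Let the plane be z = a·easting + b·northing + c.
Pick B−Pick A: −286a + 126b = −336.5;  Pick C−Pick A: −106a + 310b = −336.7.
Solving gives a = 0.82188, b = −0.80510.
Then c = 592.5 − a·294 − b·-125 = 250.23.
At (410, 314): z_contact = 337.0 − 252.8 + 250.23 = 334.4 m.
Depth below ground = 450 − 334.4 = 116 m.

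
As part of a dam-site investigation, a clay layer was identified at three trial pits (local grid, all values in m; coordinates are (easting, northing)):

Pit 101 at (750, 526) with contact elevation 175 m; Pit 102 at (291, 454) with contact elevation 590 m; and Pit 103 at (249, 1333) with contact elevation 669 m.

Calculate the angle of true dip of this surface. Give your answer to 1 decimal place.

Let the plane be z = a·E + b·N + c.
Pit 102−Pit 101: −459a − 72b = 415;  Pit 103−Pit 101: −501a + 807b = 494.
Solving gives a = −0.91141, b = 0.04633.
Gradient magnitude |∇z| = √(a² + b²) = √(0.83066 + 0.00215) = 0.91258.
True dip = arctan(0.91258) = 42.4°, dipping toward E (azimuth ≈ 093°).

42.4°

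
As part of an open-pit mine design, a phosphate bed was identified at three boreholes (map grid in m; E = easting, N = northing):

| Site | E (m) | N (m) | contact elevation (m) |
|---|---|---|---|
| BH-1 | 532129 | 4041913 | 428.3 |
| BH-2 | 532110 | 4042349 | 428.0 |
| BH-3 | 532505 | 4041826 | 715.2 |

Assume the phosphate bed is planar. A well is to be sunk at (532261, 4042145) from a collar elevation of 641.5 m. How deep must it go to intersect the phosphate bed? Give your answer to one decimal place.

103.8 m

Two edge vectors: BH-1→BH-2 = (-19, 436, -0.3), BH-1→BH-3 = (376, -87, 286.9).
Normal n = (BH-1→BH-2) × (BH-1→BH-3) = (125062.3, 5338.3, -162283).
So ∂z/∂E = −n_x/n_z = 0.770643259 and ∂z/∂N = −n_y/n_z = 0.032895004.
Intercept c from BH-1: 428.3 − 410081.63 − 132958.75 = −542612.07.
At (532261, 4042145): z_contact = 410183.35 + 132966.38 − 542612.07 = 537.66 m.
Depth below ground = 641.5 − 537.66 = 103.8 m.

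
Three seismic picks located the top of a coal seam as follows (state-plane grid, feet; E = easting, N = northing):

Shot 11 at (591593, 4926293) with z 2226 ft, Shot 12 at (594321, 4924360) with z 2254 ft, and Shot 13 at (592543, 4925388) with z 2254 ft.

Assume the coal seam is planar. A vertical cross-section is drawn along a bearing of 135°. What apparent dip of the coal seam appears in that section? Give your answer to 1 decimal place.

1.3°

Two edge vectors: Shot 11→Shot 12 = (2728, -1933, 28), Shot 11→Shot 13 = (950, -905, 28).
Normal n = (Shot 11→Shot 12) × (Shot 11→Shot 13) = (-28784, -49784, -632490).
So ∂z/∂E = −n_x/n_z = −0.04551 and ∂z/∂N = −n_y/n_z = −0.07871.
Unit vector along 135° is (sin 135°, cos 135°) = (0.7071, -0.7071).
Slope in that direction = a·(0.7071) + b·(-0.7071) = 0.02348.
Apparent dip = arctan|0.02348| = 1.3° (true dip is 5.2°, so apparent ≤ true as expected).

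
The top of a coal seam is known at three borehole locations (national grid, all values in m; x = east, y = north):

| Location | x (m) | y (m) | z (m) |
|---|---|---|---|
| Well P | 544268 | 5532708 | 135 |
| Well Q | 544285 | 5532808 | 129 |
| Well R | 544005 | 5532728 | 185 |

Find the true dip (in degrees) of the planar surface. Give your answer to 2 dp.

10.99°

Two edge vectors: Well P→Well Q = (17, 100, -6), Well P→Well R = (-263, 20, 50).
Normal n = (Well P→Well Q) × (Well P→Well R) = (5120, 728, 26640).
So ∂z/∂x = −n_x/n_z = −0.19219 and ∂z/∂y = −n_y/n_z = −0.02733.
Gradient magnitude |∇z| = √(a² + b²) = √(0.03694 + 0.00075) = 0.19413.
True dip = arctan(0.19413) = 10.99°, dipping toward E (azimuth ≈ 082°).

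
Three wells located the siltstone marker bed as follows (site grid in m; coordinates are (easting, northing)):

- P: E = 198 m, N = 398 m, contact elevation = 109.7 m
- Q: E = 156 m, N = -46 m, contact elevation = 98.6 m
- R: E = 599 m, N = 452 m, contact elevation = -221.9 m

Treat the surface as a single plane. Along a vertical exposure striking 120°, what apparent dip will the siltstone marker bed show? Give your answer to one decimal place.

38.0°

Two edge vectors: P→Q = (-42, -444, -11.1), P→R = (401, 54, -331.6).
Normal n = (P→Q) × (P→R) = (147829.8, -18378.3, 175776).
So ∂z/∂E = −n_x/n_z = −0.84101 and ∂z/∂N = −n_y/n_z = 0.10456.
Unit vector along 120° is (sin 120°, cos 120°) = (0.8660, -0.5000).
Slope in that direction = a·(0.8660) + b·(-0.5000) = −0.78062.
Apparent dip = arctan|0.78062| = 38.0° (true dip is 40.3°, so apparent ≤ true as expected).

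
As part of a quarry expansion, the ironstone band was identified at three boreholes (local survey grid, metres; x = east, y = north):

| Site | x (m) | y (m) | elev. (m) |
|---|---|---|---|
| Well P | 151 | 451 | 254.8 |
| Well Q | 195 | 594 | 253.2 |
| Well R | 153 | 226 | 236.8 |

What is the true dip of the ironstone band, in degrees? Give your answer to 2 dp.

16.61°

Two edge vectors: Well P→Well Q = (44, 143, -1.6), Well P→Well R = (2, -225, -18).
Normal n = (Well P→Well Q) × (Well P→Well R) = (-2934, 788.8, -10186).
So ∂z/∂x = −n_x/n_z = −0.28804 and ∂z/∂y = −n_y/n_z = 0.07744.
Gradient magnitude |∇z| = √(a² + b²) = √(0.08297 + 0.00600) = 0.29827.
True dip = arctan(0.29827) = 16.61°, dipping toward ESE (azimuth ≈ 105°).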